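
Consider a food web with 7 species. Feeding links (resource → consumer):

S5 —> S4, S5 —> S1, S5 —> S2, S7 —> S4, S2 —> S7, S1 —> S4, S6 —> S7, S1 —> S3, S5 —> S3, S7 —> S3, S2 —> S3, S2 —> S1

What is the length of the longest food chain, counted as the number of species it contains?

4 species

One longest chain: S5 → S2 → S7 → S3.
It has 4 species and 3 links.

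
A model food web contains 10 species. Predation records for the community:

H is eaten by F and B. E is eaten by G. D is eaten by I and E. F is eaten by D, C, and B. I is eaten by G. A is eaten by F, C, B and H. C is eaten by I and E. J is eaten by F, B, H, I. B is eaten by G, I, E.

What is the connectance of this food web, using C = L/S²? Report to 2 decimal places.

C = 0.22

The web has S = 10 species and L = 22 feeding links.
C = L / S² = 22 / 100 = 0.2200 ≈ 0.22.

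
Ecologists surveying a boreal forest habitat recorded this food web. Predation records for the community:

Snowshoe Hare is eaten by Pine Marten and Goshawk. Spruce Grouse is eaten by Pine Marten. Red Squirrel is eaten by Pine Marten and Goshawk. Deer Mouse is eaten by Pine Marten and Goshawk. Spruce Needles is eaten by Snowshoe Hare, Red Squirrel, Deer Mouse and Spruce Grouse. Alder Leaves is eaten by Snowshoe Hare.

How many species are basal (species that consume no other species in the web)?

Basal species (no prey listed): Spruce Needles, Alder Leaves.
Count: 2.

2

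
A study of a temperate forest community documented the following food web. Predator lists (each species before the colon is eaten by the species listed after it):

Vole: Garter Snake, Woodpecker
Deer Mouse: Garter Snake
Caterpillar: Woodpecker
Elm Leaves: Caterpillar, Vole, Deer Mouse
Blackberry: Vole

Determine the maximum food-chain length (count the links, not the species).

2 links

One longest chain: Blackberry → Vole → Garter Snake.
It has 3 species and 2 links.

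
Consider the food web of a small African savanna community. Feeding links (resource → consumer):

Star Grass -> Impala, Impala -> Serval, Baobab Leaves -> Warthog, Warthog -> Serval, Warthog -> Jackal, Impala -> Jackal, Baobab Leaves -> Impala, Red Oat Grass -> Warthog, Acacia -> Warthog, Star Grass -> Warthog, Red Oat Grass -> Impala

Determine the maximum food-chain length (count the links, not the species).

One longest chain: Baobab Leaves → Warthog → Jackal.
It has 3 species and 2 links.

2 links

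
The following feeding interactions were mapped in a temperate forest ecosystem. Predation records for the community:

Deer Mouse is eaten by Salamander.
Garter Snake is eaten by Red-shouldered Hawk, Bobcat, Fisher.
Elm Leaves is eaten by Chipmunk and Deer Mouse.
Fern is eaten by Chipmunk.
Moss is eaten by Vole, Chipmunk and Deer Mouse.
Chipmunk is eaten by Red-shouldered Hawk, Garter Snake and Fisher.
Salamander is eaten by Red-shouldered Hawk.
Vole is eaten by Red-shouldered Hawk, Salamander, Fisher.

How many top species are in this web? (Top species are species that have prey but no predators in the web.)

Top species (has prey, but nothing eats it): Bobcat, Fisher, Red-shouldered Hawk.
Count: 3.

3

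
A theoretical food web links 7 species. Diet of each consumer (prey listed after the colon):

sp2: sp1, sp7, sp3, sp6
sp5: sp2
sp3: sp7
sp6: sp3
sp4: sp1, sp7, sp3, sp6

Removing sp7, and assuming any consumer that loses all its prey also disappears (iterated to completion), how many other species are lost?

Remove sp7.
Round 1: sp3 (all prey gone) → extinct.
Round 2: sp6 (all prey gone) → extinct.
No further losses. Total secondary extinctions: 2.

2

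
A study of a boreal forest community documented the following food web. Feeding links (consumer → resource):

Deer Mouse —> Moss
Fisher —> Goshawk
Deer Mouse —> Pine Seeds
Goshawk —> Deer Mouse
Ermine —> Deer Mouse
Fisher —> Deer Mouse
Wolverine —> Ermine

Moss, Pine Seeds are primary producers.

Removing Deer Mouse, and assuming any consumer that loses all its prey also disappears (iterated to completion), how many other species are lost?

4

Remove Deer Mouse.
Round 1: Ermine (all prey gone), Goshawk (all prey gone) → extinct.
Round 2: Wolverine (all prey gone), Fisher (all prey gone) → extinct.
No further losses. Total secondary extinctions: 4.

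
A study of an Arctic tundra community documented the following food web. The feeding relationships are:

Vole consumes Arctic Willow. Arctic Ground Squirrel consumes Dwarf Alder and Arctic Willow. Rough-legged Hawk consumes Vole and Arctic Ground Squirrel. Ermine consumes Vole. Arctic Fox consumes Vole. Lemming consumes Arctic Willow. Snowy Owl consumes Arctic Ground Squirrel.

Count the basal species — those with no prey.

Basal species (no prey listed): Arctic Willow, Dwarf Alder.
Count: 2.

2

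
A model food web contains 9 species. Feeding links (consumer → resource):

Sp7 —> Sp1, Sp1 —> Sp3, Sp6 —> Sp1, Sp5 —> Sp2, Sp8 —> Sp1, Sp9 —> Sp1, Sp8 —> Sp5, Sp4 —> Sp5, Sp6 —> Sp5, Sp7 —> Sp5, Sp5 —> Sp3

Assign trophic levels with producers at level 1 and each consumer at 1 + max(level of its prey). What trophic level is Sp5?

Trophic level 2

Sp2 is a producer → level 1.
Sp5 eats Sp2 (level 1); other prey at levels: Sp3 1 → level 2.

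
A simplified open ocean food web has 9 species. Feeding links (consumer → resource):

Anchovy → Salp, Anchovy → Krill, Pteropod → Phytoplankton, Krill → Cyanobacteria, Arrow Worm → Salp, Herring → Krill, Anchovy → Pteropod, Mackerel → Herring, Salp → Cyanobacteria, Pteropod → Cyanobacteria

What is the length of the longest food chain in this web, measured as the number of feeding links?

One longest chain: Cyanobacteria → Krill → Herring → Mackerel.
It has 4 species and 3 links.

3 links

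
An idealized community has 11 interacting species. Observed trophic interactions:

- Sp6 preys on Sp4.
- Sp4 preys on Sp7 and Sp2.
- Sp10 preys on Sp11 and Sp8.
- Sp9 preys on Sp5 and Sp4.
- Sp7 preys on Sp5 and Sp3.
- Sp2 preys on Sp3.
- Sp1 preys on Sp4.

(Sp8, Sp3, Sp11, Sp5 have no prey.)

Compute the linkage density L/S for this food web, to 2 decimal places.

L/S = 1.00

There are L = 11 links among S = 11 species.
L/S = 11/11 = 1.0000 ≈ 1.00.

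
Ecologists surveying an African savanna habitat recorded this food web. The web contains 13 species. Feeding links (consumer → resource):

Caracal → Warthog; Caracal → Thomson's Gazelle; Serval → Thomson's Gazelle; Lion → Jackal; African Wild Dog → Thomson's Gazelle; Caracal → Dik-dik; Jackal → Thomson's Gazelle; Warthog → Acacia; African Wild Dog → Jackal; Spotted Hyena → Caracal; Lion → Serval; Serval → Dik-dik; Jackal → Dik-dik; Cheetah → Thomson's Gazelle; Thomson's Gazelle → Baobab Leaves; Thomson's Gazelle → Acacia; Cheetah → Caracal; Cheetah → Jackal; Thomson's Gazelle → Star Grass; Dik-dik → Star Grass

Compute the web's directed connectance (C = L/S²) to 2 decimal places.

C = 0.12

The web has S = 13 species and L = 20 feeding links.
C = L / S² = 20 / 169 = 0.1183 ≈ 0.12.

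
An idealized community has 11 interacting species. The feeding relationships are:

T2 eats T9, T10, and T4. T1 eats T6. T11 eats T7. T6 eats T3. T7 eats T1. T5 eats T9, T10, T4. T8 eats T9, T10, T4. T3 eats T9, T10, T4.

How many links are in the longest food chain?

5 links

One longest chain: T10 → T3 → T6 → T1 → T7 → T11.
It has 6 species and 5 links.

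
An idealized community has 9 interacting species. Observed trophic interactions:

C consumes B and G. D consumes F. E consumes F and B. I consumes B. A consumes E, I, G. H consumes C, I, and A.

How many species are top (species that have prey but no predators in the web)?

2

Top species (has prey, but nothing eats it): D, H.
Count: 2.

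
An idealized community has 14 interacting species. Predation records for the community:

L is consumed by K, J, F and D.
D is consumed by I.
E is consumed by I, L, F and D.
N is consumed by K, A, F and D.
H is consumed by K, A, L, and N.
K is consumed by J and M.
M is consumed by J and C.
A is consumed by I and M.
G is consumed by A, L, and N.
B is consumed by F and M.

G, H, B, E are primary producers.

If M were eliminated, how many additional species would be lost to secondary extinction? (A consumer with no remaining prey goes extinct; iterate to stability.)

Remove M.
Round 1: C (all prey gone) → extinct.
No further losses. Total secondary extinctions: 1.

1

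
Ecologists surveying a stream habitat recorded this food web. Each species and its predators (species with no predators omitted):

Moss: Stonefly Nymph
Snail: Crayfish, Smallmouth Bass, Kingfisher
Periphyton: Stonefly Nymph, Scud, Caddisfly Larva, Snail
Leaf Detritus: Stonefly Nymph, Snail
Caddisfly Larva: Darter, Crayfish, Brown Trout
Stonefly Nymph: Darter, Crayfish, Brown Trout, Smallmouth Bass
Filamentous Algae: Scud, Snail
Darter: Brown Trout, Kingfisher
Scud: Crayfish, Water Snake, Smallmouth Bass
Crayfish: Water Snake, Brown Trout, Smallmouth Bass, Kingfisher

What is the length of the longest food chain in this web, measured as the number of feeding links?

One longest chain: Leaf Detritus → Stonefly Nymph → Crayfish → Water Snake.
It has 4 species and 3 links.

3 links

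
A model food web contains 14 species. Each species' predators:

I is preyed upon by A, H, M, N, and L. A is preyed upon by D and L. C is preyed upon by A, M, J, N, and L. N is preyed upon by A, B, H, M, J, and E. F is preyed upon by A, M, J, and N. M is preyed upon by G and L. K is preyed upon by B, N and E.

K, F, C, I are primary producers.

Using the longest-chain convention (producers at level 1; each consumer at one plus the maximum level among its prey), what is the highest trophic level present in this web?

Producers (level 1): K, F, C, I.
K → N → A → D gives D level 4.
No species has a prey at level 4, so no species reaches level 5.

4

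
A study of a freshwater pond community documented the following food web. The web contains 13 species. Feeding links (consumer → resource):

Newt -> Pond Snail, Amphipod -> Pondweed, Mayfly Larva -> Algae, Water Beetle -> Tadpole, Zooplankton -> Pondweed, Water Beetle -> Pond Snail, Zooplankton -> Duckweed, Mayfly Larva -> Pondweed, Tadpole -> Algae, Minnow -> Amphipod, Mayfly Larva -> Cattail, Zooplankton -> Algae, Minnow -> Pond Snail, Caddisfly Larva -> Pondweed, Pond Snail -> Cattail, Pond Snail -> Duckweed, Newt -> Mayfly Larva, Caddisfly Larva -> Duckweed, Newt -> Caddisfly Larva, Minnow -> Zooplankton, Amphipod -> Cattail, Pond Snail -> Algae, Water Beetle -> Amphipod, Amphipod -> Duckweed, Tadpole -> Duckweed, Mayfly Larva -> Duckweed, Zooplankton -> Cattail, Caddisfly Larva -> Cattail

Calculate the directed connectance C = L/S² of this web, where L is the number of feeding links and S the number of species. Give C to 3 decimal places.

C = 0.166

The web has S = 13 species and L = 28 feeding links.
C = L / S² = 28 / 169 = 0.1657 ≈ 0.166.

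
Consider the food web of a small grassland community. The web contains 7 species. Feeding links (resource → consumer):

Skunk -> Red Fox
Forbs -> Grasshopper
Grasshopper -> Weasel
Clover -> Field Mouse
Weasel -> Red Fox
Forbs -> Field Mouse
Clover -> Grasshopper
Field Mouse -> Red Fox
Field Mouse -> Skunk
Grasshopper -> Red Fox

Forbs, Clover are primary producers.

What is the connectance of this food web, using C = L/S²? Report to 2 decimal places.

C = 0.20

The web has S = 7 species and L = 10 feeding links.
C = L / S² = 10 / 49 = 0.2041 ≈ 0.20.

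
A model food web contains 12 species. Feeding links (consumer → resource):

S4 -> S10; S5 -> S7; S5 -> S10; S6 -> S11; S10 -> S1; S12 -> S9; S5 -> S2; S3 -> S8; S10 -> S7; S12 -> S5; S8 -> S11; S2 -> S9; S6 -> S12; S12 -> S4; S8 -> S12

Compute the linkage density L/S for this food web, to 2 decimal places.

There are L = 15 links among S = 12 species.
L/S = 15/12 = 1.2500 ≈ 1.25.

L/S = 1.25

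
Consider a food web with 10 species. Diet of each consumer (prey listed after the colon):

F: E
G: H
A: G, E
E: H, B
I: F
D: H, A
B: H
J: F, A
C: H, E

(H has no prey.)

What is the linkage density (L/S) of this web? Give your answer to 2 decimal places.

There are L = 14 links among S = 10 species.
L/S = 14/10 = 1.4000 ≈ 1.40.

L/S = 1.40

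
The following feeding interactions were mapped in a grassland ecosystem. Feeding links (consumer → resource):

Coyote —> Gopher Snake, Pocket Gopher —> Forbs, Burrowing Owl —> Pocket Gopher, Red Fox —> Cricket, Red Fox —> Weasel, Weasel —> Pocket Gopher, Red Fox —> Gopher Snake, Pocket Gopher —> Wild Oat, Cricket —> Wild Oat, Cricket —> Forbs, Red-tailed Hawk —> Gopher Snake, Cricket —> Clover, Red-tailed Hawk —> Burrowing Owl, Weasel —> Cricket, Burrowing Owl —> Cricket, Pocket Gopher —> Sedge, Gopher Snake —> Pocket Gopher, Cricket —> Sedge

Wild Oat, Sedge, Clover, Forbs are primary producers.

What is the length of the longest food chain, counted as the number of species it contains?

One longest chain: Wild Oat → Pocket Gopher → Gopher Snake → Red Fox.
It has 4 species and 3 links.

4 species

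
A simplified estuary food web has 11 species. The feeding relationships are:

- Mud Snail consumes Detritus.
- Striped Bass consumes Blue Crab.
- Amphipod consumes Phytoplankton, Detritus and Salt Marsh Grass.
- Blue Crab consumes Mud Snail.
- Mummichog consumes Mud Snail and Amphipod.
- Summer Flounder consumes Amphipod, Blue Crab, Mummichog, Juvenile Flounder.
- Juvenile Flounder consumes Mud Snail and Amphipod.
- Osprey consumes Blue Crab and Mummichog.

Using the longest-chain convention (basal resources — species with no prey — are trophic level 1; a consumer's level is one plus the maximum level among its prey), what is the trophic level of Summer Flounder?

Trophic level 4

Detritus has no prey (basal) → level 1.
Mud Snail eats Detritus → level 2.
Mummichog eats Mud Snail (level 2); other prey at levels: Amphipod 2 → level 3.
Summer Flounder eats Mummichog (level 3); other prey at levels: Amphipod 2, Juvenile Flounder 3, Blue Crab 3 → level 4.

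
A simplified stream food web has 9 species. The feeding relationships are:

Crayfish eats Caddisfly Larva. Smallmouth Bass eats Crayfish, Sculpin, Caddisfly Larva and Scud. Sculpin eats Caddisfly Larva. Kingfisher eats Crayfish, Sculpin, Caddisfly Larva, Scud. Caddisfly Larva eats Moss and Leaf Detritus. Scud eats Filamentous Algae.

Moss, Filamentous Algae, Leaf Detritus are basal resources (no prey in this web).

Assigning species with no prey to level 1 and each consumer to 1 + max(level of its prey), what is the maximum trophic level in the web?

4

Basal resources (level 1): Moss, Filamentous Algae, Leaf Detritus.
Moss → Caddisfly Larva → Crayfish → Kingfisher gives Kingfisher level 4.
No species has a prey at level 4, so no species reaches level 5.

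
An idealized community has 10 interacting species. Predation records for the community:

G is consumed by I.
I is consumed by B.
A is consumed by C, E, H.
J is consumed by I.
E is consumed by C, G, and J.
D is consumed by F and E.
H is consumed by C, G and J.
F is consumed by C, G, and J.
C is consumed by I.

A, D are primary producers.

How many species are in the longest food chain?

One longest chain: D → F → J → I → B.
It has 5 species and 4 links.

5 species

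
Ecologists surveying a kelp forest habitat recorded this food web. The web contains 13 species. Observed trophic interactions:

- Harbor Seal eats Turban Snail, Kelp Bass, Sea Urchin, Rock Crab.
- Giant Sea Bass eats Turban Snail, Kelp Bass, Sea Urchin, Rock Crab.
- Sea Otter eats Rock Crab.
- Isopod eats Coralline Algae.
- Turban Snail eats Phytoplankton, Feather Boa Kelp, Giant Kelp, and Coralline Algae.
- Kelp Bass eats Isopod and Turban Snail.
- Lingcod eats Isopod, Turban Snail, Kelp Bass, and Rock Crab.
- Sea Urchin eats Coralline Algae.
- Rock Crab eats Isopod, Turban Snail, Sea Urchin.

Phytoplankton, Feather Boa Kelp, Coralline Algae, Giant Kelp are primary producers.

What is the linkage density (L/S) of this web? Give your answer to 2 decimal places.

L/S = 1.85

There are L = 24 links among S = 13 species.
L/S = 24/13 = 1.8462 ≈ 1.85.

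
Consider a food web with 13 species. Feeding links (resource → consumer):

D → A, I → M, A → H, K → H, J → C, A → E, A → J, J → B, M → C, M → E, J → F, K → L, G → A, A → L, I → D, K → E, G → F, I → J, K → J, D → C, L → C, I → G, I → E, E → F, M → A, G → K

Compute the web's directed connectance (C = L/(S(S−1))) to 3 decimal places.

C = 0.167

The web has S = 13 species and L = 26 feeding links.
C = L / (S(S−1)) = 26 / 156 = 0.1667 ≈ 0.167.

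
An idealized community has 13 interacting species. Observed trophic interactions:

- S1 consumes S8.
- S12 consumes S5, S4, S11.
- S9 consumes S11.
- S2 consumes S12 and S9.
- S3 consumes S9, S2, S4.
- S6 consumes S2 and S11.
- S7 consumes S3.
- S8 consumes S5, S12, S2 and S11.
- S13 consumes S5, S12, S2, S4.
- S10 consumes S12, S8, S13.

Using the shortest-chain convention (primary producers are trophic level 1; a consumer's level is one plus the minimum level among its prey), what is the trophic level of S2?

S11 is a producer → level 1.
S9 eats S11 → level 2.
S2 eats S9 → level 3.
No prey of S2 is below level 2, so 3 is the minimum.

Trophic level 3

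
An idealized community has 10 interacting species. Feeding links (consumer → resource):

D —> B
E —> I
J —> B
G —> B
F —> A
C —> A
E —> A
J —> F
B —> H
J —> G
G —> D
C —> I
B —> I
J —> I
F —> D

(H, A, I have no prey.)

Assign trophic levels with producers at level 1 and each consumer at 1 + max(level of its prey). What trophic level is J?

H is a producer → level 1.
B eats H (level 1); other prey at levels: I 1 → level 2.
D eats B → level 3.
F eats D (level 3); other prey at levels: A 1 → level 4.
J eats F (level 4); other prey at levels: I 1, B 2, G 4 → level 5.

Trophic level 5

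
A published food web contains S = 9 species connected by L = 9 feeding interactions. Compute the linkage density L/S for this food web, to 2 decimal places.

L/S = 1.00

There are L = 9 links among S = 9 species.
L/S = 9/9 = 1.0000 ≈ 1.00.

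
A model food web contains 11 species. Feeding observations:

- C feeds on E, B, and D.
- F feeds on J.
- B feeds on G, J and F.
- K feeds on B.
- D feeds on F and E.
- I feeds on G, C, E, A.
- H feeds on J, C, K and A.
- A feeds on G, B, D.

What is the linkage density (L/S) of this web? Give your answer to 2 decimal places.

There are L = 21 links among S = 11 species.
L/S = 21/11 = 1.9091 ≈ 1.91.

L/S = 1.91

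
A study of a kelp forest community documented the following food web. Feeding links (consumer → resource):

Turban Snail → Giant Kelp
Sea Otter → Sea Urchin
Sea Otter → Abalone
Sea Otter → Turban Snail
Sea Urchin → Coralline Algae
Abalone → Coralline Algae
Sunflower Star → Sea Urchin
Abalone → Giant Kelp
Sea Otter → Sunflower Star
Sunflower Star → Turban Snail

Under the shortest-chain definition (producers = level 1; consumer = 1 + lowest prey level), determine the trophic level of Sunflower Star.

Coralline Algae is a producer → level 1.
Sea Urchin eats Coralline Algae → level 2.
Sunflower Star eats Sea Urchin → level 3.
No prey of Sunflower Star is below level 2, so 3 is the minimum.

Trophic level 3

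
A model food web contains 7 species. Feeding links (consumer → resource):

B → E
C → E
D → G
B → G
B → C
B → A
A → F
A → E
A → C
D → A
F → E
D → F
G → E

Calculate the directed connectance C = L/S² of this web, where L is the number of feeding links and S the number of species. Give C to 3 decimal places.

The web has S = 7 species and L = 13 feeding links.
C = L / S² = 13 / 49 = 0.2653 ≈ 0.265.

C = 0.265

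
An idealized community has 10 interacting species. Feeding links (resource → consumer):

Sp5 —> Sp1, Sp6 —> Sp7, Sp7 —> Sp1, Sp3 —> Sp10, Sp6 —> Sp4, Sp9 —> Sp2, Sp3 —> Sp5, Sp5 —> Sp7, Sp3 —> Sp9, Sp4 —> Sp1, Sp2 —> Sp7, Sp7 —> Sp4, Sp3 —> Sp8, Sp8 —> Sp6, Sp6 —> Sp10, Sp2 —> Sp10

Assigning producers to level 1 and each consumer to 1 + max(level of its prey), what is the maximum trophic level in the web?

6

Producers (level 1): Sp3.
Sp3 → Sp9 → Sp2 → Sp7 → Sp4 → Sp1 gives Sp1 level 6.
No species has a prey at level 6, so no species reaches level 7.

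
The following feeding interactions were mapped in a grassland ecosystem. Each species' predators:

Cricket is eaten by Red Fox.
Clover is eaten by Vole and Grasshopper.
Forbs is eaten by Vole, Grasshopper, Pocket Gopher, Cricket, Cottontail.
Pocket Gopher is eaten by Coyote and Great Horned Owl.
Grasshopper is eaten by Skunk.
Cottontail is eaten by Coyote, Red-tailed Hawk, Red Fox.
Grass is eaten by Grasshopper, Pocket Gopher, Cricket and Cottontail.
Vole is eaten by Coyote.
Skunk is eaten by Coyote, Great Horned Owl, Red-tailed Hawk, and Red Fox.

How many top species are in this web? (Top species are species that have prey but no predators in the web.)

Top species (has prey, but nothing eats it): Red Fox, Red-tailed Hawk, Great Horned Owl, Coyote.
Count: 4.

4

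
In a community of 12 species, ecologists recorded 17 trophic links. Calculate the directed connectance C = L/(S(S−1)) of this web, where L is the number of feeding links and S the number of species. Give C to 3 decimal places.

The web has S = 12 species and L = 17 feeding links.
C = L / (S(S−1)) = 17 / 132 = 0.1288 ≈ 0.129.

C = 0.129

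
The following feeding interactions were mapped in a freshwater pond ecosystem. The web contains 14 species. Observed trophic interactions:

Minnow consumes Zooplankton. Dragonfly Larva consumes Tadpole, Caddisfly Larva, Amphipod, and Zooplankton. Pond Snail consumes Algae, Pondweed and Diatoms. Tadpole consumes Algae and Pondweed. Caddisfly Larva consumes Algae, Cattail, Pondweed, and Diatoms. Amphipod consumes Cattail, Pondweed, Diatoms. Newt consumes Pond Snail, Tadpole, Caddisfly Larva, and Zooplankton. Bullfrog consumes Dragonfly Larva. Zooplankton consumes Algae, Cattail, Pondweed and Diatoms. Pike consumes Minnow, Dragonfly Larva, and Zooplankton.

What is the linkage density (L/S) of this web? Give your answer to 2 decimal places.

L/S = 2.07

There are L = 29 links among S = 14 species.
L/S = 29/14 = 2.0714 ≈ 2.07.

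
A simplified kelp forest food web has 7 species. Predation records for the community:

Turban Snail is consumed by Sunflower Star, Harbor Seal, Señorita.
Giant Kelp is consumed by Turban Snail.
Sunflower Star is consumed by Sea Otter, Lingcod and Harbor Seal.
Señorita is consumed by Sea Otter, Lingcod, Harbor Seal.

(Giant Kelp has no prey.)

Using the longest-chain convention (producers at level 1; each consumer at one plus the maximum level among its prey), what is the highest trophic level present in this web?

Producers (level 1): Giant Kelp.
Giant Kelp → Turban Snail → Sunflower Star → Lingcod gives Lingcod level 4.
No species has a prey at level 4, so no species reaches level 5.

4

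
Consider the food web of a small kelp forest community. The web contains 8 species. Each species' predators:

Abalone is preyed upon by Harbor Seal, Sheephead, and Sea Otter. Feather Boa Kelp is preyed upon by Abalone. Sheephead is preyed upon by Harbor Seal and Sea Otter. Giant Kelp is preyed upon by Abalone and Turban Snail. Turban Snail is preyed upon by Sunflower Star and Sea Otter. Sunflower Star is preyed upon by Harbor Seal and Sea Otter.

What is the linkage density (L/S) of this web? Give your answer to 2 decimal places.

L/S = 1.50

There are L = 12 links among S = 8 species.
L/S = 12/8 = 1.5000 ≈ 1.50.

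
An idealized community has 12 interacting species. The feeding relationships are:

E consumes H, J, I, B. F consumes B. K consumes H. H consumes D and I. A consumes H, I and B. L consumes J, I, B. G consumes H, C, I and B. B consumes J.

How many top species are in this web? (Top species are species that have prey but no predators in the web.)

6

Top species (has prey, but nothing eats it): G, L, F, A, K, E.
Count: 6.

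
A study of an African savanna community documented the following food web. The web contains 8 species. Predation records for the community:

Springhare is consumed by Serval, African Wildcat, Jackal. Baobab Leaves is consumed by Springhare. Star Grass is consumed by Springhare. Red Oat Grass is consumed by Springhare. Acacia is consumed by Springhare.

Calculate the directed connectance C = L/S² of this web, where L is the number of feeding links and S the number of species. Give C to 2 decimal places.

C = 0.11

The web has S = 8 species and L = 7 feeding links.
C = L / S² = 7 / 64 = 0.1094 ≈ 0.11.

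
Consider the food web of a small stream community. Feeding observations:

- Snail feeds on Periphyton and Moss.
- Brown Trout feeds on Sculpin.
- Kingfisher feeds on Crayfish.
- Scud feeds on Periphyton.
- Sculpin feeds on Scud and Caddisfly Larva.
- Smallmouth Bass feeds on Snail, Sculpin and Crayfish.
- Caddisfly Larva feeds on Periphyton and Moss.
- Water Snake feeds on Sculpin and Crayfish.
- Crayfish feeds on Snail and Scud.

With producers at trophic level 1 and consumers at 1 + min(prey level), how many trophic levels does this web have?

4

Producers (level 1): Moss, Periphyton.
Following each consumer down to its lowest-level prey: Moss → Caddisfly Larva → Sculpin → Brown Trout (levels 1 through 4).
All prey of Brown Trout (Sculpin 3) are at level 3 or above, so Brown Trout is at level 1 + 3 = 4.
Every consumer has at least one prey at level 3 or below, so none exceeds level 4.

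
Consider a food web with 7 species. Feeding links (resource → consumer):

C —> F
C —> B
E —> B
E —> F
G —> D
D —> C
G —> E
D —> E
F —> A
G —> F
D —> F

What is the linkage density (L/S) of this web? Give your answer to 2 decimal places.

L/S = 1.57

There are L = 11 links among S = 7 species.
L/S = 11/7 = 1.5714 ≈ 1.57.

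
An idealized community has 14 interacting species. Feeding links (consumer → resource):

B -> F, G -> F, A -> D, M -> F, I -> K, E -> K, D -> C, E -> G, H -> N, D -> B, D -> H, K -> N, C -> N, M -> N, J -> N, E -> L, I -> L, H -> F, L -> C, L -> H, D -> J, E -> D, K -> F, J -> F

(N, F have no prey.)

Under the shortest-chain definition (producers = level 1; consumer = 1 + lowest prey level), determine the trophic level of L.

N is a producer → level 1.
C eats N → level 2.
L eats C → level 3.
No prey of L is below level 2, so 3 is the minimum.

Trophic level 3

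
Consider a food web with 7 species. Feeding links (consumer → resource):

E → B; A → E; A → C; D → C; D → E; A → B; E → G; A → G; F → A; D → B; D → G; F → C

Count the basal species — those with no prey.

Basal species (no prey listed): B, G, C.
Count: 3.

3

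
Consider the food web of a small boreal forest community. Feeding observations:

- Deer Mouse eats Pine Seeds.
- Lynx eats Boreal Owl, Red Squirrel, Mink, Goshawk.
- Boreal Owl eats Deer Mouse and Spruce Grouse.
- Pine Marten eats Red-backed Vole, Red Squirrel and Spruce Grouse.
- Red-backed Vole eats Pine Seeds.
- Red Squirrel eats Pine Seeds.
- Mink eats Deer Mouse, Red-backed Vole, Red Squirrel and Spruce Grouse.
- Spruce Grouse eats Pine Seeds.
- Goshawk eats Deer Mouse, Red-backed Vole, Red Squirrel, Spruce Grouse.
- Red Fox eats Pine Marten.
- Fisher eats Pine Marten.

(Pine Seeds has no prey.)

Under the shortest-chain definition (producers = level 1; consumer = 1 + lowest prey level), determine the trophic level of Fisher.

Trophic level 4

Pine Seeds is a producer → level 1.
Red Squirrel eats Pine Seeds → level 2.
Pine Marten eats Red Squirrel → level 3.
Fisher eats Pine Marten → level 4.
No prey of Fisher is below level 3, so 4 is the minimum.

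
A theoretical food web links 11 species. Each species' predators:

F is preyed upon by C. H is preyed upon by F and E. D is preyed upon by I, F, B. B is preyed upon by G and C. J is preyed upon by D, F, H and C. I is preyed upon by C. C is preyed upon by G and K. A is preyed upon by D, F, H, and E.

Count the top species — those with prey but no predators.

Top species (has prey, but nothing eats it): E, K, G.
Count: 3.

3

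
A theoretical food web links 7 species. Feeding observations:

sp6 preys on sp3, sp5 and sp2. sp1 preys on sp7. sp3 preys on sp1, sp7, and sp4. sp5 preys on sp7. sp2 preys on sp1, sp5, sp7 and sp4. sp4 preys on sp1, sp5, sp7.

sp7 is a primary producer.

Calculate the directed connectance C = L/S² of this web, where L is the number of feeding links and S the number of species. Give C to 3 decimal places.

C = 0.306

The web has S = 7 species and L = 15 feeding links.
C = L / S² = 15 / 49 = 0.3061 ≈ 0.306.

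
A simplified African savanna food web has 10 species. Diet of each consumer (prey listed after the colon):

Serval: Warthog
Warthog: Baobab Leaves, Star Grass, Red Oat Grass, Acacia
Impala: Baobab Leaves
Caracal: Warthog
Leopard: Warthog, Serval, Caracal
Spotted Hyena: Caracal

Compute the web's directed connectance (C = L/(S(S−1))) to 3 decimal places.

The web has S = 10 species and L = 11 feeding links.
C = L / (S(S−1)) = 11 / 90 = 0.1222 ≈ 0.122.

C = 0.122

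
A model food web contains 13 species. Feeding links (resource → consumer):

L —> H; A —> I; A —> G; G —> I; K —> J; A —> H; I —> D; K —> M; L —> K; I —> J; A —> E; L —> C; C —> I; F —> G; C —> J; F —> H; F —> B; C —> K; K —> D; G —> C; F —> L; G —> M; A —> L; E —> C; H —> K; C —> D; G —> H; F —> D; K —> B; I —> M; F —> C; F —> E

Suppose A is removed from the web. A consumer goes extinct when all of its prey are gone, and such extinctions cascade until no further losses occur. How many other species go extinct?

0

Remove A.
Every predator of it retains at least one other prey: G still has F; E still has F; L still has F; H still has F, G, L; I still has G, C.
No consumer loses all prey, so no secondary extinctions occur.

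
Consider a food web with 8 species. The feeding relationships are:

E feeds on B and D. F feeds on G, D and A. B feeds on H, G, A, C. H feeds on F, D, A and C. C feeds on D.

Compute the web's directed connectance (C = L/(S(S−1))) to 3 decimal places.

The web has S = 8 species and L = 14 feeding links.
C = L / (S(S−1)) = 14 / 56 = 0.2500 ≈ 0.250.

C = 0.250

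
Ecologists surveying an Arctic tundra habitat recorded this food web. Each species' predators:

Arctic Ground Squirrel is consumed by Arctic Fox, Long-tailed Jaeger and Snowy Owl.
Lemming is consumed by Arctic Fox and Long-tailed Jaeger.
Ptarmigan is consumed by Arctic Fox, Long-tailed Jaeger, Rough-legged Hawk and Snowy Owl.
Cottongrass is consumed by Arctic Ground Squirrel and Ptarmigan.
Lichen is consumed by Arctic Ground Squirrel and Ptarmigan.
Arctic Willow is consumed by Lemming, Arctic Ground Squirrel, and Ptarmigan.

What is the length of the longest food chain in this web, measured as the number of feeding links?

2 links

One longest chain: Lichen → Arctic Ground Squirrel → Long-tailed Jaeger.
It has 3 species and 2 links.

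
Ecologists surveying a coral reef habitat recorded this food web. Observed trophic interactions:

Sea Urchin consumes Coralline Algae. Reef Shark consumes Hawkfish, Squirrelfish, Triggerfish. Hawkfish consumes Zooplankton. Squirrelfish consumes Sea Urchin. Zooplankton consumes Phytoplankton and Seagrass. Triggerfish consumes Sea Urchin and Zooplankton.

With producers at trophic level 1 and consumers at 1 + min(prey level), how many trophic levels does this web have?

Producers (level 1): Seagrass, Phytoplankton, Coralline Algae.
Following each consumer down to its lowest-level prey: Coralline Algae → Sea Urchin → Squirrelfish → Reef Shark (levels 1 through 4).
All prey of Reef Shark (Squirrelfish 3, Triggerfish 3, Hawkfish 3) are at level 3 or above, so Reef Shark is at level 1 + 3 = 4.
Every consumer has at least one prey at level 3 or below, so none exceeds level 4.

4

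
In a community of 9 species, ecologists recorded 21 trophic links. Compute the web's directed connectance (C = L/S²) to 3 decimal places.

The web has S = 9 species and L = 21 feeding links.
C = L / S² = 21 / 81 = 0.2593 ≈ 0.259.

C = 0.259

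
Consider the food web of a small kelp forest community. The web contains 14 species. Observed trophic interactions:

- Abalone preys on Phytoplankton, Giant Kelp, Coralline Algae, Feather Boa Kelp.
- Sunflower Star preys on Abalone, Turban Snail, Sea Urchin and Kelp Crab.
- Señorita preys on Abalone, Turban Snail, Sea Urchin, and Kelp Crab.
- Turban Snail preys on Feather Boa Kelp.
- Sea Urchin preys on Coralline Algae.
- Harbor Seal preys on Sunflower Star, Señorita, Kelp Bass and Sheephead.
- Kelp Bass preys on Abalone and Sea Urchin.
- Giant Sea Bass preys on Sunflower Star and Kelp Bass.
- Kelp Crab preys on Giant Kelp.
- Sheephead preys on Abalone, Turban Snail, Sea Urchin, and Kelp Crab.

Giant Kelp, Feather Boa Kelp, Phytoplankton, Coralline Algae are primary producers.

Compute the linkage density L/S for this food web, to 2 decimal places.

L/S = 1.93

There are L = 27 links among S = 14 species.
L/S = 27/14 = 1.9286 ≈ 1.93.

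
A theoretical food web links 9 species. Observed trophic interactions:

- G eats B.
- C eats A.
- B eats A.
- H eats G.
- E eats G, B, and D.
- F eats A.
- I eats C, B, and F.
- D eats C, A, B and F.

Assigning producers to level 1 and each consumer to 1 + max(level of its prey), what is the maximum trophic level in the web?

4

Producers (level 1): A.
A → B → G → E gives E level 4.
No species has a prey at level 4, so no species reaches level 5.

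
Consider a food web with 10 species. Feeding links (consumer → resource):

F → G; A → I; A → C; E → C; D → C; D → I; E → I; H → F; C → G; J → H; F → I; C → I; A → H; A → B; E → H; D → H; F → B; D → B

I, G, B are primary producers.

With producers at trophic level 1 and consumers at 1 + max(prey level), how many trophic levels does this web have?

Producers (level 1): I, G, B.
I → F → H → A gives A level 4.
No species has a prey at level 4, so no species reaches level 5.

4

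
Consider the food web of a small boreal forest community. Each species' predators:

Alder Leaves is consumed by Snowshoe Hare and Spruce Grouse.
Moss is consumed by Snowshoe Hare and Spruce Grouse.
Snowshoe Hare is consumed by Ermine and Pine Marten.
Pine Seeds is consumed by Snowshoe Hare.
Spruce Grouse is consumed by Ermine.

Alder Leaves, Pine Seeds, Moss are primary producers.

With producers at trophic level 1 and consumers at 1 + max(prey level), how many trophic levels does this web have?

3

Producers (level 1): Alder Leaves, Pine Seeds, Moss.
Alder Leaves → Snowshoe Hare → Ermine gives Ermine level 3.
No species has a prey at level 3, so no species reaches level 4.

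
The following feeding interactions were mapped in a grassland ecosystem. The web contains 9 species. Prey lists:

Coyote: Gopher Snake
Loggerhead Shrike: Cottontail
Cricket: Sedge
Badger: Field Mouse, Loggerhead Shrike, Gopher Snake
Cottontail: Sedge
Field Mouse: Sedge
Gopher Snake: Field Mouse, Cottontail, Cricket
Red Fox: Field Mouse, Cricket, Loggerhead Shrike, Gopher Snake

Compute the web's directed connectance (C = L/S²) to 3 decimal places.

C = 0.185

The web has S = 9 species and L = 15 feeding links.
C = L / S² = 15 / 81 = 0.1852 ≈ 0.185.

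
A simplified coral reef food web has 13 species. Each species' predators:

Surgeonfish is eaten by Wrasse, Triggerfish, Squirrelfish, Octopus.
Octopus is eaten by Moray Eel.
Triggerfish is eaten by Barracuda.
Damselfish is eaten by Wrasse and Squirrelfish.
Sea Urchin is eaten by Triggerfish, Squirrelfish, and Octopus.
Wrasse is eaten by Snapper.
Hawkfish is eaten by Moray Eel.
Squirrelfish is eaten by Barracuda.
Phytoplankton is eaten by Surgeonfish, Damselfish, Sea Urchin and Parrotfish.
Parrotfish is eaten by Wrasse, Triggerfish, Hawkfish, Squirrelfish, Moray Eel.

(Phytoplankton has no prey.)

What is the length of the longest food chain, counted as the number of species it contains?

One longest chain: Phytoplankton → Surgeonfish → Triggerfish → Barracuda.
It has 4 species and 3 links.

4 species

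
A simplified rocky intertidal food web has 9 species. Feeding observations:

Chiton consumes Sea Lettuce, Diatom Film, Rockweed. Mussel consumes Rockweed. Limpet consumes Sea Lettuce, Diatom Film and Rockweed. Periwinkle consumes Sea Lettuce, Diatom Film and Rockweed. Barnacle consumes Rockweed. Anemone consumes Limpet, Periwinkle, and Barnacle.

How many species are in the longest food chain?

3 species

One longest chain: Diatom Film → Limpet → Anemone.
It has 3 species and 2 links.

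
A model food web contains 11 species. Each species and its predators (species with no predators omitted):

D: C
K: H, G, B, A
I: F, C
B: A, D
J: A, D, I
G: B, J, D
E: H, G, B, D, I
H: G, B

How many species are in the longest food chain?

6 species

One longest chain: E → H → G → J → I → F.
It has 6 species and 5 links.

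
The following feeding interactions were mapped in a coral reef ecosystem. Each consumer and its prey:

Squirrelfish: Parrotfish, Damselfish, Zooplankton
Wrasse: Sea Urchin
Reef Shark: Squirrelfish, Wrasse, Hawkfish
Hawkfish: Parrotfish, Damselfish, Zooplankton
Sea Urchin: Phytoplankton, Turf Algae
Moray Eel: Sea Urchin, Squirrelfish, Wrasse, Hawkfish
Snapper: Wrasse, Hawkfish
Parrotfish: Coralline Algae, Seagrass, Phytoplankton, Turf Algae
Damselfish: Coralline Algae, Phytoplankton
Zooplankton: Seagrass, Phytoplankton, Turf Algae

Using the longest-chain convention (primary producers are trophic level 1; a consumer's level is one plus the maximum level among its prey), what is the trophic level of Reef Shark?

Trophic level 4

Coralline Algae is a producer → level 1.
Parrotfish eats Coralline Algae (level 1); other prey at levels: Seagrass 1, Phytoplankton 1, Turf Algae 1 → level 2.
Squirrelfish eats Parrotfish (level 2); other prey at levels: Damselfish 2, Zooplankton 2 → level 3.
Reef Shark eats Squirrelfish (level 3); other prey at levels: Wrasse 3, Hawkfish 3 → level 4.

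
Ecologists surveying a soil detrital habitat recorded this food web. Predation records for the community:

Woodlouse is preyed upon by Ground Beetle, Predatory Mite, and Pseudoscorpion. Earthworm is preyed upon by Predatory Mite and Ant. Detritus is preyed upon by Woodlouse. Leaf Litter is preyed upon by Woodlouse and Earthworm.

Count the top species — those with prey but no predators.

4

Top species (has prey, but nothing eats it): Pseudoscorpion, Ant, Predatory Mite, Ground Beetle.
Count: 4.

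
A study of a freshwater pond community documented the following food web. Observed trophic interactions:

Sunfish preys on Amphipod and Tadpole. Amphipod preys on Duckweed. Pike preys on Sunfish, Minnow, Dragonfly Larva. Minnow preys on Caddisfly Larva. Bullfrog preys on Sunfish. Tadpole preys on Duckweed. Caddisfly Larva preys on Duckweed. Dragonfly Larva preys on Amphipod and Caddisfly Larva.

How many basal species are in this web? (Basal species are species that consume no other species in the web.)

1

Basal species (no prey listed): Duckweed.
Count: 1.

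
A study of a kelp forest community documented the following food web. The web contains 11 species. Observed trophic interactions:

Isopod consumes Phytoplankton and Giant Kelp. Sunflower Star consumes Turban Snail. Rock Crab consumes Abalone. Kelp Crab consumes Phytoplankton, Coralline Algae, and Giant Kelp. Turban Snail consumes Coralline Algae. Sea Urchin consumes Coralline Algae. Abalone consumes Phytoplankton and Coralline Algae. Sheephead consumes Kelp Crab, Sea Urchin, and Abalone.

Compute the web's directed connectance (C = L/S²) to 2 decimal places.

The web has S = 11 species and L = 14 feeding links.
C = L / S² = 14 / 121 = 0.1157 ≈ 0.12.

C = 0.12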